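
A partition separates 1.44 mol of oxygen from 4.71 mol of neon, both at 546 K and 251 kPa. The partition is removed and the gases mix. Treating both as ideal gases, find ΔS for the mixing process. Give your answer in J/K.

Mole fractions: x_A = 1.44/6.15 = 0.234, x_B = 0.766.
ΔS_mix = −R(n_A ln x_A + n_B ln x_B) = −8.314 × (1.44 ln 0.234 + 4.71 ln 0.766) = 27.8 J/K.

ΔS_mix = 27.8 J/K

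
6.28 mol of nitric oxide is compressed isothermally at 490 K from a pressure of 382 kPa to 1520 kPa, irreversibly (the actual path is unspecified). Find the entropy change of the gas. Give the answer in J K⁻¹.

ΔS_gas = -72.1 J/K

Entropy is a state function, so ΔS_gas depends only on the end states.
For an isothermal ideal gas ΔS_gas = nR ln(P₁/P₂) = 6.28 × 8.314 × ln(382/1520) = -72.1 J/K.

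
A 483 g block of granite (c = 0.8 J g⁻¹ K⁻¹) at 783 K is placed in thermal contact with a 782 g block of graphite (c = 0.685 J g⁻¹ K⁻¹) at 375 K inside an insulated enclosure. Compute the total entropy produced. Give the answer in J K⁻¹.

ΔS_total = 61.9 J/K

Energy balance: T_f = (m₁c₁T₁ + m₂c₂T₂)/(m₁c₁ + m₂c₂) = 545.98 K.
ΔS₁ = m₁c₁ ln(T_f/T₁) = 386.4 × ln(545.98/783) = -139.3 J/K.
ΔS₂ = m₂c₂ ln(T_f/T₂) = 535.67 × ln(545.98/375) = 201.2 J/K.
ΔS_total = -139.3 + 201.2 = 61.9 J/K.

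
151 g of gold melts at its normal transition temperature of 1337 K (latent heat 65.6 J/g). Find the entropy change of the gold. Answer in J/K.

ΔS = 7.41 J/K

Heat absorbed by the substance: Q = mL = 151 × 65.6 = 9905.6 J.
At constant T, ΔS = Q_rev/T = 9905.6 / 1337 = 7.41 J/K.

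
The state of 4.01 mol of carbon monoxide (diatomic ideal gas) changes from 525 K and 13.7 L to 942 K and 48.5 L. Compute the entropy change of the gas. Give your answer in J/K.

Entropy is a state function: ΔS = nC_V ln(T₂/T₁) + nR ln(V₂/V₁), with C_V = 5R/2 = 20.79 J mol⁻¹ K⁻¹ for a diatomic ideal gas.
ΔS = 4.01 × [20.79 × ln(942/525) + 8.314 × ln(48.5/13.7)] = 90.9 J/K.

ΔS = 90.9 J/K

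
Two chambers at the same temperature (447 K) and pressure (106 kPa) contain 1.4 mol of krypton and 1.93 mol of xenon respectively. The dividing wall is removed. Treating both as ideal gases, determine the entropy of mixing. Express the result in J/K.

Mole fractions: x_A = 1.4/3.33 = 0.42, x_B = 0.58.
ΔS_mix = −R(n_A ln x_A + n_B ln x_B) = −8.314 × (1.4 ln 0.42 + 1.93 ln 0.58) = 18.8 J/K.

ΔS_mix = 18.8 J/K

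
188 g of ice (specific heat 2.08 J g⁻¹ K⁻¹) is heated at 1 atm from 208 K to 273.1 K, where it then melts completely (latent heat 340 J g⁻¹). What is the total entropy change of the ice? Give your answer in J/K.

Warming step: ΔS₁ = m c ln(T_tr/T_i) = 188 × 2.08 × ln(273.1/208) = 106.5 J/K.
Phase change: ΔS₂ = +mL/T_tr = 188 × 340 / 273.1 = 234.1 J/K.
ΔS_total = (106.5) + (234.1) = 341 J/K.

ΔS = 341 J/K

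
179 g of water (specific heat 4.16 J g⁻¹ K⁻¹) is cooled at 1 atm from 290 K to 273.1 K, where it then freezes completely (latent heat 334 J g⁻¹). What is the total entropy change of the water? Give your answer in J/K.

ΔS = -264 J/K

Cooling step: ΔS₁ = m c ln(T_tr/T_i) = 179 × 4.16 × ln(273.1/290) = -44.71 J/K.
Phase change: ΔS₂ = −mL/T_tr = −179 × 334 / 273.1 = -218.9 J/K.
ΔS_total = (-44.71) + (-218.9) = -264 J/K.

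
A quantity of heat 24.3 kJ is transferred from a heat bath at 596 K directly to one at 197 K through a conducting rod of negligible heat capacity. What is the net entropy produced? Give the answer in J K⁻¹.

ΔS_total = 82.6 J/K

ΔS_hot = −Q/T_H = −24300/596 = -40.77 J/K and ΔS_cold = +Q/T_C = 24300/197 = 123.4 J/K.
ΔS_total = -40.77 + 123.4 = 82.6 J/K, positive as the second law requires.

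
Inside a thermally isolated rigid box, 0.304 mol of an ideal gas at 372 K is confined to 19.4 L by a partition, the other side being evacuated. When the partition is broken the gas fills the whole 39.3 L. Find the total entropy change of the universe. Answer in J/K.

ΔS_universe = 1.78 J/K

For an ideal gas in free expansion Q = 0 and W = 0, so T is unchanged.
Entropy is a state function; using a reversible isothermal path, ΔS_gas = nR ln(V₂/V₁) = 0.304 × 8.314 × ln(39.3/19.4) = 1.78 J/K.
The insulated surroundings exchange no heat, so ΔS_surr = 0 and ΔS_universe = ΔS_gas.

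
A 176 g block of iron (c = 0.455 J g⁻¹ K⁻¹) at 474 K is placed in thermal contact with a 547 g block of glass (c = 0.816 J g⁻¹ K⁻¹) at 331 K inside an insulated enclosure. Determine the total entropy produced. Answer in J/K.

ΔS_total = 4.75 J/K

Energy balance: T_f = (m₁c₁T₁ + m₂c₂T₂)/(m₁c₁ + m₂c₂) = 352.75 K.
ΔS₁ = m₁c₁ ln(T_f/T₁) = 80.08 × ln(352.75/474) = -23.66 J/K.
ΔS₂ = m₂c₂ ln(T_f/T₂) = 446.352 × ln(352.75/331) = 28.41 J/K.
ΔS_total = -23.66 + 28.41 = 4.75 J/K.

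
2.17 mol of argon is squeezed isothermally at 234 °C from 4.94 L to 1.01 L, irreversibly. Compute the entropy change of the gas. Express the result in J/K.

ΔS_gas = -28.6 J/K

Entropy is a state function, so ΔS_gas depends only on the end states.
For an isothermal ideal gas ΔS_gas = nR ln(V₂/V₁) = 2.17 × 8.314 × ln(1.01/4.94) = -28.6 J/K.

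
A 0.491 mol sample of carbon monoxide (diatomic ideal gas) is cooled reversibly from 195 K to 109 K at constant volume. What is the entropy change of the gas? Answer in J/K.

ΔS = -5.94 J/K

At constant volume, ΔS = nC_V ln(T₂/T₁) with C_V = 5R/2 = 20.79 J mol⁻¹ K⁻¹.
ΔS = 0.491 × 20.79 × ln(109/195) = -5.94 J/K.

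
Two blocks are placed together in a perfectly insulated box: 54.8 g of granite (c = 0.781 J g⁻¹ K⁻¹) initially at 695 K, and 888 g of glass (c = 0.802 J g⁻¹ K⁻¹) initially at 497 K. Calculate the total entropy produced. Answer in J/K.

Energy balance: T_f = (m₁c₁T₁ + m₂c₂T₂)/(m₁c₁ + m₂c₂) = 508.22 K.
ΔS₁ = m₁c₁ ln(T_f/T₁) = 42.7988 × ln(508.22/695) = -13.4 J/K.
ΔS₂ = m₂c₂ ln(T_f/T₂) = 712.176 × ln(508.22/497) = 15.91 J/K.
ΔS_total = -13.4 + 15.91 = 2.51 J/K.

ΔS_total = 2.51 J/K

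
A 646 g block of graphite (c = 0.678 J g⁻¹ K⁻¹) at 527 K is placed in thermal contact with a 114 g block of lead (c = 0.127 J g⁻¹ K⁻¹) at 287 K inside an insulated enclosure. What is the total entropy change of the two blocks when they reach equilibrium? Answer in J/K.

ΔS_total = 2.16 J/K

Energy balance: T_f = (m₁c₁T₁ + m₂c₂T₂)/(m₁c₁ + m₂c₂) = 519.32 K.
ΔS₁ = m₁c₁ ln(T_f/T₁) = 437.988 × ln(519.32/527) = -6.429 J/K.
ΔS₂ = m₂c₂ ln(T_f/T₂) = 14.478 × ln(519.32/287) = 8.586 J/K.
ΔS_total = -6.429 + 8.586 = 2.16 J/K.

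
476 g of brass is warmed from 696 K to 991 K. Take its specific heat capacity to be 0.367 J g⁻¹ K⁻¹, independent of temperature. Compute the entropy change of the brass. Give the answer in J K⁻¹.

ΔS = 61.7 J/K

ΔS = ∫dQ_rev/T = m c ln(T₂/T₁) = 476 × 0.367 × ln(991/696) = 61.7 J/K.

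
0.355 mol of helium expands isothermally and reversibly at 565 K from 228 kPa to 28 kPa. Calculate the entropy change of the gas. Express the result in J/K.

For an isothermal ideal gas ΔS_gas = nR ln(P₁/P₂) = 0.355 × 8.314 × ln(228/28) = 6.19 J/K.

ΔS_gas = 6.19 J/K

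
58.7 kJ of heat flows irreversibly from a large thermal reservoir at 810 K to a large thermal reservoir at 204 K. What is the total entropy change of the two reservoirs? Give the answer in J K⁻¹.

ΔS_total = 215 J/K

ΔS_hot = −Q/T_H = −58700/810 = -72.47 J/K and ΔS_cold = +Q/T_C = 58700/204 = 287.7 J/K.
ΔS_total = -72.47 + 287.7 = 215 J/K, positive as the second law requires.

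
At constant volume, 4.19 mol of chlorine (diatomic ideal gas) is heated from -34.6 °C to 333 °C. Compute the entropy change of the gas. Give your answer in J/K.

ΔS = 81.2 J/K

In kelvin: T₁ = 238.55 K, T₂ = 606.15 K. At constant volume, ΔS = nC_V ln(T₂/T₁) with C_V = 5R/2 = 20.79 J mol⁻¹ K⁻¹.
ΔS = 4.19 × 20.79 × ln(606.15/238.55) = 81.2 J/K.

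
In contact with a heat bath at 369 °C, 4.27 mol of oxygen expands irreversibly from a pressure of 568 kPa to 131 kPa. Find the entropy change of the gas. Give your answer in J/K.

ΔS_gas = 52.1 J/K

Entropy is a state function, so ΔS_gas depends only on the end states.
For an isothermal ideal gas ΔS_gas = nR ln(P₁/P₂) = 4.27 × 8.314 × ln(568/131) = 52.1 J/K.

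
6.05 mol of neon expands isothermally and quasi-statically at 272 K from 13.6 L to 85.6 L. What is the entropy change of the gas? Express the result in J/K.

For an isothermal ideal gas ΔS_gas = nR ln(V₂/V₁) = 6.05 × 8.314 × ln(85.6/13.6) = 92.5 J/K.

ΔS_gas = 92.5 J/K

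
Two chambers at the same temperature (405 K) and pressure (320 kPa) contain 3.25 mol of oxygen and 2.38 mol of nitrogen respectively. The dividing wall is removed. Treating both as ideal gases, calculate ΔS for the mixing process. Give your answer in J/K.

Mole fractions: x_A = 3.25/5.63 = 0.577, x_B = 0.423.
ΔS_mix = −R(n_A ln x_A + n_B ln x_B) = −8.314 × (3.25 ln 0.577 + 2.38 ln 0.423) = 31.9 J/K.

ΔS_mix = 31.9 J/K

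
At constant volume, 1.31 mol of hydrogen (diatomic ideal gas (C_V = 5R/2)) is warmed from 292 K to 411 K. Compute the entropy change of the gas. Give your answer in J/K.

At constant volume, ΔS = nC_V ln(T₂/T₁) with C_V = 5R/2 = 20.79 J mol⁻¹ K⁻¹.
ΔS = 1.31 × 20.79 × ln(411/292) = 9.31 J/K.

ΔS = 9.31 J/K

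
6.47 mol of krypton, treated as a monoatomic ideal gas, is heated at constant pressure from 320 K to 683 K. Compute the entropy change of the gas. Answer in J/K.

At constant pressure, ΔS = nC_p ln(T₂/T₁) with C_p = 5R/2 = 20.79 J mol⁻¹ K⁻¹.
ΔS = 6.47 × 20.79 × ln(683/320) = 102 J/K.

ΔS = 102 J/K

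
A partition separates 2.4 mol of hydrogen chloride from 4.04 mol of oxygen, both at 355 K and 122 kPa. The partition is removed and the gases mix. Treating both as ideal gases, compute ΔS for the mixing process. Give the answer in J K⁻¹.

ΔS_mix = 35.4 J/K

Mole fractions: x_A = 2.4/6.44 = 0.373, x_B = 0.627.
ΔS_mix = −R(n_A ln x_A + n_B ln x_B) = −8.314 × (2.4 ln 0.373 + 4.04 ln 0.627) = 35.4 J/K.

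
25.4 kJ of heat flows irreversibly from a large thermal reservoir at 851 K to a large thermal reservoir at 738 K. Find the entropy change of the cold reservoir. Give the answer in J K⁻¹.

ΔS_cold = 34.4 J/K

The cold reservoir gains heat Q, so ΔS_cold = +Q/T_C = 25400/738 = 34.4 J/K.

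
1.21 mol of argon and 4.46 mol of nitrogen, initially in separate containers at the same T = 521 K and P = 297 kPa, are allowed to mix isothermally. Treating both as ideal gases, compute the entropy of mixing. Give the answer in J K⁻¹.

Mole fractions: x_A = 1.21/5.67 = 0.213, x_B = 0.787.
ΔS_mix = −R(n_A ln x_A + n_B ln x_B) = −8.314 × (1.21 ln 0.213 + 4.46 ln 0.787) = 24.4 J/K.

ΔS_mix = 24.4 J/K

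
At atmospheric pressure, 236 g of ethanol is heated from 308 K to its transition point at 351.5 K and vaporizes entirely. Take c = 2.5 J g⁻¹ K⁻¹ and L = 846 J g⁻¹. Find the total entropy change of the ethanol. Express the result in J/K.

Warming step: ΔS₁ = m c ln(T_tr/T_i) = 236 × 2.5 × ln(351.5/308) = 77.94 J/K.
Phase change: ΔS₂ = +mL/T_tr = 236 × 846 / 351.5 = 568 J/K.
ΔS_total = (77.94) + (568) = 646 J/K.

ΔS = 646 J/K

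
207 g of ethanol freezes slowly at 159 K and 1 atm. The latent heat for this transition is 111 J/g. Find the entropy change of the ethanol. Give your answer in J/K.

Heat released by the substance: Q = −mL = −207 × 111 = −22977 J.
At constant T, ΔS = Q_rev/T = −22977 / 159 = -145 J/K.

ΔS = -145 J/K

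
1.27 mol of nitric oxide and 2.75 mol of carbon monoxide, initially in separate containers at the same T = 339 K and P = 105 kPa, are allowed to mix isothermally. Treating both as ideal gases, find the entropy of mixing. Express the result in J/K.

ΔS_mix = 20.8 J/K

Mole fractions: x_A = 1.27/4.02 = 0.316, x_B = 0.684.
ΔS_mix = −R(n_A ln x_A + n_B ln x_B) = −8.314 × (1.27 ln 0.316 + 2.75 ln 0.684) = 20.8 J/K.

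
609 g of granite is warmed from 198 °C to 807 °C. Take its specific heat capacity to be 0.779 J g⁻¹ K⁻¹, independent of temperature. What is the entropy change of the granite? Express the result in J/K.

ΔS = 394 J/K

In kelvin: T₁ = 471.15 K, T₂ = 1080.15 K. ΔS = ∫dQ_rev/T = m c ln(T₂/T₁) = 609 × 0.779 × ln(1080.15/471.15) = 394 J/K.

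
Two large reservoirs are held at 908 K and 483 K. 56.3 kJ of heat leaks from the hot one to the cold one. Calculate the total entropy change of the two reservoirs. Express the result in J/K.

ΔS_hot = −Q/T_H = −56300/908 = -62 J/K and ΔS_cold = +Q/T_C = 56300/483 = 116.6 J/K.
ΔS_total = -62 + 116.6 = 54.6 J/K, positive as the second law requires.

ΔS_total = 54.6 J/K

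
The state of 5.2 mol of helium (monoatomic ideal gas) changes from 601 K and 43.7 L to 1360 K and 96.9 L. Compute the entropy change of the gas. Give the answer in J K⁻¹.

Entropy is a state function: ΔS = nC_V ln(T₂/T₁) + nR ln(V₂/V₁), with C_V = 3R/2 = 12.47 J mol⁻¹ K⁻¹ for a monoatomic ideal gas.
ΔS = 5.2 × [12.47 × ln(1360/601) + 8.314 × ln(96.9/43.7)] = 87.4 J/K.

ΔS = 87.4 J/K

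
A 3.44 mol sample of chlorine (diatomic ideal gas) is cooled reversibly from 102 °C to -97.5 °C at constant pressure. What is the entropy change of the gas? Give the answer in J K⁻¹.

ΔS = -76 J/K

In kelvin: T₁ = 375.15 K, T₂ = 175.65 K. At constant pressure, ΔS = nC_p ln(T₂/T₁) with C_p = 7R/2 = 29.1 J mol⁻¹ K⁻¹.
ΔS = 3.44 × 29.1 × ln(175.65/375.15) = -76 J/K.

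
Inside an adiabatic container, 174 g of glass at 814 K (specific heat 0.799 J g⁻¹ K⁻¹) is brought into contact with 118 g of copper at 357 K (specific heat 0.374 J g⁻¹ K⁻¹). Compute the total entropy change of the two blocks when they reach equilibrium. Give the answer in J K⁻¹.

ΔS_total = 9.75 J/K

Energy balance: T_f = (m₁c₁T₁ + m₂c₂T₂)/(m₁c₁ + m₂c₂) = 703.89 K.
ΔS₁ = m₁c₁ ln(T_f/T₁) = 139.026 × ln(703.89/814) = -20.21 J/K.
ΔS₂ = m₂c₂ ln(T_f/T₂) = 44.132 × ln(703.89/357) = 29.96 J/K.
ΔS_total = -20.21 + 29.96 = 9.75 J/K.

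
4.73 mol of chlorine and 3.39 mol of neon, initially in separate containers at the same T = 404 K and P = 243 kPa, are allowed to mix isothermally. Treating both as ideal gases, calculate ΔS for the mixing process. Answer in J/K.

Mole fractions: x_A = 4.73/8.12 = 0.583, x_B = 0.417.
ΔS_mix = −R(n_A ln x_A + n_B ln x_B) = −8.314 × (4.73 ln 0.583 + 3.39 ln 0.417) = 45.9 J/K.

ΔS_mix = 45.9 J/K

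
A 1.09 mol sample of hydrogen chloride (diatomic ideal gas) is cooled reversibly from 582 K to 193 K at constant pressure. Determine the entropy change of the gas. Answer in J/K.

ΔS = -35 J/K

At constant pressure, ΔS = nC_p ln(T₂/T₁) with C_p = 7R/2 = 29.1 J mol⁻¹ K⁻¹.
ΔS = 1.09 × 29.1 × ln(193/582) = -35 J/K.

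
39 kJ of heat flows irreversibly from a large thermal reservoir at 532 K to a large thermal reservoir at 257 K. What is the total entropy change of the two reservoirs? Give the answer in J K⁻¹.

ΔS_hot = −Q/T_H = −39000/532 = -73.308 J/K and ΔS_cold = +Q/T_C = 39000/257 = 151.75 J/K.
ΔS_total = -73.308 + 151.75 = 78.4 J/K, positive as the second law requires.

ΔS_total = 78.4 J/K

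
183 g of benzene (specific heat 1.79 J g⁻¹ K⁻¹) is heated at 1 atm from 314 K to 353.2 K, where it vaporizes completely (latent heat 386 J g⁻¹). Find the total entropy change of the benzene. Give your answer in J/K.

ΔS = 239 J/K

Warming step: ΔS₁ = m c ln(T_tr/T_i) = 183 × 1.79 × ln(353.2/314) = 38.54 J/K.
Phase change: ΔS₂ = +mL/T_tr = 183 × 386 / 353.2 = 200 J/K.
ΔS_total = (38.54) + (200) = 239 J/K.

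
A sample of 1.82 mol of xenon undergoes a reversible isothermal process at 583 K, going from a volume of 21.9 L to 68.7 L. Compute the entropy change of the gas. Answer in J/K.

ΔS_gas = 17.3 J/K

For an isothermal ideal gas ΔS_gas = nR ln(V₂/V₁) = 1.82 × 8.314 × ln(68.7/21.9) = 17.3 J/K.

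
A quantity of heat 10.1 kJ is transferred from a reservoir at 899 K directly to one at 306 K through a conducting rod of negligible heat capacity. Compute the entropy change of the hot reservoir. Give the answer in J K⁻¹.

ΔS_hot = -11.2 J/K

The hot reservoir loses heat Q, so ΔS_hot = −Q/T_H = −10100/899 = -11.2 J/K.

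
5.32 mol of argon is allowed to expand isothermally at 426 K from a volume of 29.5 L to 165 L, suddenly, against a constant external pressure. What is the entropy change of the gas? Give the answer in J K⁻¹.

Entropy is a state function, so ΔS_gas depends only on the end states.
For an isothermal ideal gas ΔS_gas = nR ln(V₂/V₁) = 5.32 × 8.314 × ln(165/29.5) = 76.1 J/K.

ΔS_gas = 76.1 J/K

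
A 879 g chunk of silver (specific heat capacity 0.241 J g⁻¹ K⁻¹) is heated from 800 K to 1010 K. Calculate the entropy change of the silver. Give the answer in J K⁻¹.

ΔS = ∫dQ_rev/T = m c ln(T₂/T₁) = 879 × 0.241 × ln(1010/800) = 49.4 J/K.

ΔS = 49.4 J/K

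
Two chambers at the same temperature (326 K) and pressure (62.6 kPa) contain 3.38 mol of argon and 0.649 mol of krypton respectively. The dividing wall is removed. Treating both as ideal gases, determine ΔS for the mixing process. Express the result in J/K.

Mole fractions: x_A = 3.38/4.03 = 0.839, x_B = 0.161.
ΔS_mix = −R(n_A ln x_A + n_B ln x_B) = −8.314 × (3.38 ln 0.839 + 0.649 ln 0.161) = 14.8 J/K.

ΔS_mix = 14.8 J/K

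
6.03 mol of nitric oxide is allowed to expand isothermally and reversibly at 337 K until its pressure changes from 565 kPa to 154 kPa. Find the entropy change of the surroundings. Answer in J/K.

For an isothermal ideal gas ΔS_gas = nR ln(P₁/P₂) = 6.03 × 8.314 × ln(565/154) = 65.2 J/K.
The process is reversible, so ΔS_surr = −ΔS_gas = -65.2 J/K and ΔS_universe = 0.

ΔS_surr = -65.2 J/K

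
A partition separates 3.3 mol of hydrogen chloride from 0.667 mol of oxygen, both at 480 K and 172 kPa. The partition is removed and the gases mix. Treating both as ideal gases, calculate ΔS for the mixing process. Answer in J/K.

ΔS_mix = 14.9 J/K

Mole fractions: x_A = 3.3/3.97 = 0.832, x_B = 0.168.
ΔS_mix = −R(n_A ln x_A + n_B ln x_B) = −8.314 × (3.3 ln 0.832 + 0.667 ln 0.168) = 14.9 J/K.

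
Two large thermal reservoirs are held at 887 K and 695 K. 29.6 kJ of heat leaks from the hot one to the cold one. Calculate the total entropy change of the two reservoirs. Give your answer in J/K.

ΔS_hot = −Q/T_H = −29600/887 = -33.37 J/K and ΔS_cold = +Q/T_C = 29600/695 = 42.59 J/K.
ΔS_total = -33.37 + 42.59 = 9.22 J/K, positive as the second law requires.

ΔS_total = 9.22 J/K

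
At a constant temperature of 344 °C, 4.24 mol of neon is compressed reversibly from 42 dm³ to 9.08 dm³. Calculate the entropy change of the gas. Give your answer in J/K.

For an isothermal ideal gas ΔS_gas = nR ln(V₂/V₁) = 4.24 × 8.314 × ln(9.08/42) = -54 J/K.

ΔS_gas = -54 J/K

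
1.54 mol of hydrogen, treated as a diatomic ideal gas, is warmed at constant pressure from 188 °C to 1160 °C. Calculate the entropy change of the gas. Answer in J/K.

ΔS = 50.8 J/K

In kelvin: T₁ = 461.15 K, T₂ = 1433.15 K. At constant pressure, ΔS = nC_p ln(T₂/T₁) with C_p = 7R/2 = 29.1 J mol⁻¹ K⁻¹.
ΔS = 1.54 × 29.1 × ln(1433.15/461.15) = 50.8 J/K.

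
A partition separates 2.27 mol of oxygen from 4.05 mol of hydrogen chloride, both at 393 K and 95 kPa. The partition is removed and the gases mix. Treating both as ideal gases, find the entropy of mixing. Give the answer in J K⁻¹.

ΔS_mix = 34.3 J/K

Mole fractions: x_A = 2.27/6.32 = 0.359, x_B = 0.641.
ΔS_mix = −R(n_A ln x_A + n_B ln x_B) = −8.314 × (2.27 ln 0.359 + 4.05 ln 0.641) = 34.3 J/K.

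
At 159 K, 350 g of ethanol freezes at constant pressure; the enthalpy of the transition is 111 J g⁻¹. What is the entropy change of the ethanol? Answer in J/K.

Heat released by the substance: Q = −mL = −350 × 111 = −38850 J.
At constant T, ΔS = Q_rev/T = −38850 / 159 = -244 J/K.

ΔS = -244 J/K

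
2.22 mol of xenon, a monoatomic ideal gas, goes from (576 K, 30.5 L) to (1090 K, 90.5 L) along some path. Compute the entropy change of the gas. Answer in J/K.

Entropy is a state function: ΔS = nC_V ln(T₂/T₁) + nR ln(V₂/V₁), with C_V = 3R/2 = 12.47 J mol⁻¹ K⁻¹ for a monoatomic ideal gas.
ΔS = 2.22 × [12.47 × ln(1090/576) + 8.314 × ln(90.5/30.5)] = 37.7 J/K.

ΔS = 37.7 J/K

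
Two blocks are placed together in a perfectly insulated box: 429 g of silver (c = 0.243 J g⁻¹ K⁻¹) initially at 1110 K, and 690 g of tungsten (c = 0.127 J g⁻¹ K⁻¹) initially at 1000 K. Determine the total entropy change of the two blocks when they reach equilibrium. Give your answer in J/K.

ΔS_total = 0.258 J/K

Energy balance: T_f = (m₁c₁T₁ + m₂c₂T₂)/(m₁c₁ + m₂c₂) = 1059.8 K.
ΔS₁ = m₁c₁ ln(T_f/T₁) = 104.247 × ln(1059.8/1110) = -4.8282 J/K.
ΔS₂ = m₂c₂ ln(T_f/T₂) = 87.63 × ln(1059.8/1000) = 5.0865 J/K.
ΔS_total = -4.8282 + 5.0865 = 0.258 J/K.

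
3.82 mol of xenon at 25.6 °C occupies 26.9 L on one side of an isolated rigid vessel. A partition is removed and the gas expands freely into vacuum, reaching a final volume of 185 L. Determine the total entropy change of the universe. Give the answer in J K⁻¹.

ΔS_universe = 61.2 J/K

No heat is exchanged and no work is done, so the ideal-gas temperature stays constant.
Entropy is a state function; using a reversible isothermal path, ΔS_gas = nR ln(V₂/V₁) = 3.82 × 8.314 × ln(185/26.9) = 61.2 J/K.
The insulated surroundings exchange no heat, so ΔS_surr = 0 and ΔS_universe = ΔS_gas.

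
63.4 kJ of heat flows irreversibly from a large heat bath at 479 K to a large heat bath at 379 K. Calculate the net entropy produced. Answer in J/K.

ΔS_total = 34.9 J/K

ΔS_hot = −Q/T_H = −63400/479 = -132.4 J/K and ΔS_cold = +Q/T_C = 63400/379 = 167.3 J/K.
ΔS_total = -132.4 + 167.3 = 34.9 J/K, positive as the second law requires.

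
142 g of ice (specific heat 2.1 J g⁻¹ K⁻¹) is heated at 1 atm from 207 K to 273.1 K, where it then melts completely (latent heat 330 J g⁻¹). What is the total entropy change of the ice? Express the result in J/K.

ΔS = 254 J/K

Warming step: ΔS₁ = m c ln(T_tr/T_i) = 142 × 2.1 × ln(273.1/207) = 82.64 J/K.
Phase change: ΔS₂ = +mL/T_tr = 142 × 330 / 273.1 = 171.6 J/K.
ΔS_total = (82.64) + (171.6) = 254 J/K.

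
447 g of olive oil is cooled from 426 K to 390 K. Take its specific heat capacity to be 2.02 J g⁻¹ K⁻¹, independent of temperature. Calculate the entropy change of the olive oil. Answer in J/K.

ΔS = ∫dQ_rev/T = m c ln(T₂/T₁) = 447 × 2.02 × ln(390/426) = -79.7 J/K.

ΔS = -79.7 J/K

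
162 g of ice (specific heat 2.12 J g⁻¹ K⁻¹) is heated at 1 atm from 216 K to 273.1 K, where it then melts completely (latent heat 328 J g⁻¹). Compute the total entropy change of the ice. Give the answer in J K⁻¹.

Warming step: ΔS₁ = m c ln(T_tr/T_i) = 162 × 2.12 × ln(273.1/216) = 80.56 J/K.
Phase change: ΔS₂ = +mL/T_tr = 162 × 328 / 273.1 = 194.6 J/K.
ΔS_total = (80.56) + (194.6) = 275 J/K.

ΔS = 275 J/K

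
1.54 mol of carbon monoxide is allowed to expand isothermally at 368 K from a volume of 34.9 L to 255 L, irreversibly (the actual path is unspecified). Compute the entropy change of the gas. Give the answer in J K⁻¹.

ΔS_gas = 25.5 J/K

Entropy is a state function, so ΔS_gas depends only on the end states.
For an isothermal ideal gas ΔS_gas = nR ln(V₂/V₁) = 1.54 × 8.314 × ln(255/34.9) = 25.5 J/K.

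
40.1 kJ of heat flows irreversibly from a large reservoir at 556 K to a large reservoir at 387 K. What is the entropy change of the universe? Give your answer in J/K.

ΔS_hot = −Q/T_H = −40100/556 = -72.12 J/K and ΔS_cold = +Q/T_C = 40100/387 = 103.6 J/K.
ΔS_total = -72.12 + 103.6 = 31.5 J/K, positive as the second law requires.

ΔS_total = 31.5 J/K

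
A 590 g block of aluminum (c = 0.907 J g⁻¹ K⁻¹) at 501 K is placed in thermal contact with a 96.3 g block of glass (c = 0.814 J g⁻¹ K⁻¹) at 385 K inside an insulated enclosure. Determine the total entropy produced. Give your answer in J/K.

Energy balance: T_f = (m₁c₁T₁ + m₂c₂T₂)/(m₁c₁ + m₂c₂) = 486.18 K.
ΔS₁ = m₁c₁ ln(T_f/T₁) = 535.13 × ln(486.18/501) = -16.07 J/K.
ΔS₂ = m₂c₂ ln(T_f/T₂) = 78.3882 × ln(486.18/385) = 18.29 J/K.
ΔS_total = -16.07 + 18.29 = 2.22 J/K.

ΔS_total = 2.22 J/K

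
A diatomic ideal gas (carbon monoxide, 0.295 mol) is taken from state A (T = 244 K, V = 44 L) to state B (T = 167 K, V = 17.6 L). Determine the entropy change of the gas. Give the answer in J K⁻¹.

ΔS = -4.57 J/K

Entropy is a state function: ΔS = nC_V ln(T₂/T₁) + nR ln(V₂/V₁), with C_V = 5R/2 = 20.79 J mol⁻¹ K⁻¹ for a diatomic ideal gas.
ΔS = 0.295 × [20.79 × ln(167/244) + 8.314 × ln(17.6/44)] = -4.57 J/K.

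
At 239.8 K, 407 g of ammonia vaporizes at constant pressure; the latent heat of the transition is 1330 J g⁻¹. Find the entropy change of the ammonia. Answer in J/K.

Heat absorbed by the substance: Q = mL = 407 × 1330 = 541310 J.
At constant T, ΔS = Q_rev/T = 541310 / 239.8 = 2260 J/K.

ΔS = 2260 J/K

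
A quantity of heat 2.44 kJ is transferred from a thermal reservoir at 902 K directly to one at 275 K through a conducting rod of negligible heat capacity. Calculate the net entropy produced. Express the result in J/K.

ΔS_total = 6.17 J/K

ΔS_hot = −Q/T_H = −2440/902 = -2.705 J/K and ΔS_cold = +Q/T_C = 2440/275 = 8.873 J/K.
ΔS_total = -2.705 + 8.873 = 6.17 J/K, positive as the second law requires.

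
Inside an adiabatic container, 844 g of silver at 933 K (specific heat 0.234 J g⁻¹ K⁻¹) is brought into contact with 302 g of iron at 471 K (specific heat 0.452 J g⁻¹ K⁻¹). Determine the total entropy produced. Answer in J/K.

ΔS_total = 17.8 J/K

Energy balance: T_f = (m₁c₁T₁ + m₂c₂T₂)/(m₁c₁ + m₂c₂) = 744.18 K.
ΔS₁ = m₁c₁ ln(T_f/T₁) = 197.496 × ln(744.18/933) = -44.66 J/K.
ΔS₂ = m₂c₂ ln(T_f/T₂) = 136.504 × ln(744.18/471) = 62.44 J/K.
ΔS_total = -44.66 + 62.44 = 17.8 J/K.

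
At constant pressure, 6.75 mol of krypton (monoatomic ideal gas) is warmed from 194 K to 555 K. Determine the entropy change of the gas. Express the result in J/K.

ΔS = 147 J/K

At constant pressure, ΔS = nC_p ln(T₂/T₁) with C_p = 5R/2 = 20.79 J mol⁻¹ K⁻¹.
ΔS = 6.75 × 20.79 × ln(555/194) = 147 J/K.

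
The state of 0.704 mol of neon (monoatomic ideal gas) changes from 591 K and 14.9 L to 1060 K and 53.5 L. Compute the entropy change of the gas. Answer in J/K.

ΔS = 12.6 J/K

Entropy is a state function: ΔS = nC_V ln(T₂/T₁) + nR ln(V₂/V₁), with C_V = 3R/2 = 12.47 J mol⁻¹ K⁻¹ for a monoatomic ideal gas.
ΔS = 0.704 × [12.47 × ln(1060/591) + 8.314 × ln(53.5/14.9)] = 12.6 J/K.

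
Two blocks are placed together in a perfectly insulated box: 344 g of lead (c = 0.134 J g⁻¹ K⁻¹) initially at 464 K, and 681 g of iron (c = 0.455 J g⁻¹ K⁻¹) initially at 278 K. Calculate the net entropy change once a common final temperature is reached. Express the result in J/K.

ΔS_total = 5.96 J/K

Energy balance: T_f = (m₁c₁T₁ + m₂c₂T₂)/(m₁c₁ + m₂c₂) = 302.09 K.
ΔS₁ = m₁c₁ ln(T_f/T₁) = 46.096 × ln(302.09/464) = -19.783 J/K.
ΔS₂ = m₂c₂ ln(T_f/T₂) = 309.855 × ln(302.09/278) = 25.747 J/K.
ΔS_total = -19.783 + 25.747 = 5.96 J/K.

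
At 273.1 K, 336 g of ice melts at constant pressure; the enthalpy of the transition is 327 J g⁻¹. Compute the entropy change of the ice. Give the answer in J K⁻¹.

ΔS = 402 J/K

Heat absorbed by the substance: Q = mL = 336 × 327 = 109872 J.
At constant T, ΔS = Q_rev/T = 109872 / 273.1 = 402 J/K.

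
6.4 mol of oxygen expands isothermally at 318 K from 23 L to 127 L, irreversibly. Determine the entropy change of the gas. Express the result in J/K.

Entropy is a state function, so ΔS_gas depends only on the end states.
For an isothermal ideal gas ΔS_gas = nR ln(V₂/V₁) = 6.4 × 8.314 × ln(127/23) = 90.9 J/K.

ΔS_gas = 90.9 J/K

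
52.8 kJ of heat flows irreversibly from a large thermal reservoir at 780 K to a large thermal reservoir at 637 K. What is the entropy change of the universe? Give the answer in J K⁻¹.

ΔS_total = 15.2 J/K

ΔS_hot = −Q/T_H = −52800/780 = -67.69 J/K and ΔS_cold = +Q/T_C = 52800/637 = 82.89 J/K.
ΔS_total = -67.69 + 82.89 = 15.2 J/K, positive as the second law requires.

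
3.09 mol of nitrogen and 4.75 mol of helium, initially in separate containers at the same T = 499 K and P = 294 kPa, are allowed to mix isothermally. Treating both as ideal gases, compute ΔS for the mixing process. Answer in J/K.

ΔS_mix = 43.7 J/K

Mole fractions: x_A = 3.09/7.84 = 0.394, x_B = 0.606.
ΔS_mix = −R(n_A ln x_A + n_B ln x_B) = −8.314 × (3.09 ln 0.394 + 4.75 ln 0.606) = 43.7 J/K.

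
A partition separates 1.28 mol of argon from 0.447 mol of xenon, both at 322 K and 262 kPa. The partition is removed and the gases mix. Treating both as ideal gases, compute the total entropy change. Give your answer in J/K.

ΔS_mix = 8.21 J/K

Mole fractions: x_A = 1.28/1.73 = 0.741, x_B = 0.259.
ΔS_mix = −R(n_A ln x_A + n_B ln x_B) = −8.314 × (1.28 ln 0.741 + 0.447 ln 0.259) = 8.21 J/K.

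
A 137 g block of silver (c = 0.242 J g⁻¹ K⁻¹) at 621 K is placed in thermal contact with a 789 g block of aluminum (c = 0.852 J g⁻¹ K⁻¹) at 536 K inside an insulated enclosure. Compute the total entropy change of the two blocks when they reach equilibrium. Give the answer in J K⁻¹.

ΔS_total = 0.358 J/K

Energy balance: T_f = (m₁c₁T₁ + m₂c₂T₂)/(m₁c₁ + m₂c₂) = 540 K.
ΔS₁ = m₁c₁ ln(T_f/T₁) = 33.154 × ln(540/621) = -4.634 J/K.
ΔS₂ = m₂c₂ ln(T_f/T₂) = 672.228 × ln(540/536) = 4.992 J/K.
ΔS_total = -4.634 + 4.992 = 0.358 J/K.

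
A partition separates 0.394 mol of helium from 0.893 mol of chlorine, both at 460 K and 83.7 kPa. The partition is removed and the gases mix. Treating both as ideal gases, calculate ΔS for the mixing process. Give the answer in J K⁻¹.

Mole fractions: x_A = 0.394/1.29 = 0.306, x_B = 0.694.
ΔS_mix = −R(n_A ln x_A + n_B ln x_B) = −8.314 × (0.394 ln 0.306 + 0.893 ln 0.694) = 6.59 J/K.

ΔS_mix = 6.59 J/K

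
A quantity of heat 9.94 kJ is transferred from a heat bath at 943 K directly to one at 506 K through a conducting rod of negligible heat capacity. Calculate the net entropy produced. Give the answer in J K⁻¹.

ΔS_hot = −Q/T_H = −9940/943 = -10.54 J/K and ΔS_cold = +Q/T_C = 9940/506 = 19.64 J/K.
ΔS_total = -10.54 + 19.64 = 9.1 J/K, positive as the second law requires.

ΔS_total = 9.1 J/K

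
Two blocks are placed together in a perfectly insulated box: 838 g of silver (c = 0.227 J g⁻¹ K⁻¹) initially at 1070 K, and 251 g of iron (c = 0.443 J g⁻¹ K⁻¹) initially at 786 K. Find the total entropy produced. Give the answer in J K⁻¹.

ΔS_total = 3.24 J/K

Energy balance: T_f = (m₁c₁T₁ + m₂c₂T₂)/(m₁c₁ + m₂c₂) = 965.23 K.
ΔS₁ = m₁c₁ ln(T_f/T₁) = 190.226 × ln(965.23/1070) = -19.6 J/K.
ΔS₂ = m₂c₂ ln(T_f/T₂) = 111.193 × ln(965.23/786) = 22.84 J/K.
ΔS_total = -19.6 + 22.84 = 3.24 J/K.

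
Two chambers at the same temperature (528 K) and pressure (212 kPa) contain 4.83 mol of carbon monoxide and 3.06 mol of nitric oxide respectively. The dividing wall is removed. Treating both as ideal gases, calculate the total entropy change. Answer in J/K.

Mole fractions: x_A = 4.83/7.89 = 0.612, x_B = 0.388.
ΔS_mix = −R(n_A ln x_A + n_B ln x_B) = −8.314 × (4.83 ln 0.612 + 3.06 ln 0.388) = 43.8 J/K.

ΔS_mix = 43.8 J/K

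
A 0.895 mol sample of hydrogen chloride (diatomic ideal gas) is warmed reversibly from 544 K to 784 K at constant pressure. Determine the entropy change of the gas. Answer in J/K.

ΔS = 9.52 J/K

At constant pressure, ΔS = nC_p ln(T₂/T₁) with C_p = 7R/2 = 29.1 J mol⁻¹ K⁻¹.
ΔS = 0.895 × 29.1 × ln(784/544) = 9.52 J/K.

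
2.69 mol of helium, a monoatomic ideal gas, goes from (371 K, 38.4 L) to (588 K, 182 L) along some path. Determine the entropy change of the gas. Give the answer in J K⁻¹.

Entropy is a state function: ΔS = nC_V ln(T₂/T₁) + nR ln(V₂/V₁), with C_V = 3R/2 = 12.47 J mol⁻¹ K⁻¹ for a monoatomic ideal gas.
ΔS = 2.69 × [12.47 × ln(588/371) + 8.314 × ln(182/38.4)] = 50.2 J/K.

ΔS = 50.2 J/K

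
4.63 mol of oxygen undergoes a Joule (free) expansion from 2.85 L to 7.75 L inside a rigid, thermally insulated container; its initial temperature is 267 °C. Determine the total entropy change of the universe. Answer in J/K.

For an ideal gas in free expansion Q = 0 and W = 0, so T is unchanged.
Entropy is a state function; using a reversible isothermal path, ΔS_gas = nR ln(V₂/V₁) = 4.63 × 8.314 × ln(7.75/2.85) = 38.5 J/K.
The insulated surroundings exchange no heat, so ΔS_surr = 0 and ΔS_universe = ΔS_gas.

ΔS_universe = 38.5 J/K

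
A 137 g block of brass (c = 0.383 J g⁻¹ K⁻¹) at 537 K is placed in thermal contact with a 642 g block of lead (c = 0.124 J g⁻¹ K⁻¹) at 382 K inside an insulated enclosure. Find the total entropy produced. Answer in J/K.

Energy balance: T_f = (m₁c₁T₁ + m₂c₂T₂)/(m₁c₁ + m₂c₂) = 443.58 K.
ΔS₁ = m₁c₁ ln(T_f/T₁) = 52.471 × ln(443.58/537) = -10.03 J/K.
ΔS₂ = m₂c₂ ln(T_f/T₂) = 79.608 × ln(443.58/382) = 11.9 J/K.
ΔS_total = -10.03 + 11.9 = 1.87 J/K.

ΔS_total = 1.87 J/K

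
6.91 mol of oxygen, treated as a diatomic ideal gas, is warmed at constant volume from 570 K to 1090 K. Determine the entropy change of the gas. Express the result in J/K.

ΔS = 93.1 J/K

At constant volume, ΔS = nC_V ln(T₂/T₁) with C_V = 5R/2 = 20.79 J mol⁻¹ K⁻¹.
ΔS = 6.91 × 20.79 × ln(1090/570) = 93.1 J/K.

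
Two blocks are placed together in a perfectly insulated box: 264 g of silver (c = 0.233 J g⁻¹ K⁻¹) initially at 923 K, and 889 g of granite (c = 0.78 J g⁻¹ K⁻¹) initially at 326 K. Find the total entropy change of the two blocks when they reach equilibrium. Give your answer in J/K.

Energy balance: T_f = (m₁c₁T₁ + m₂c₂T₂)/(m₁c₁ + m₂c₂) = 374.64 K.
ΔS₁ = m₁c₁ ln(T_f/T₁) = 61.512 × ln(374.64/923) = -55.46 J/K.
ΔS₂ = m₂c₂ ln(T_f/T₂) = 693.42 × ln(374.64/326) = 96.44 J/K.
ΔS_total = -55.46 + 96.44 = 41 J/K.

ΔS_total = 41 J/K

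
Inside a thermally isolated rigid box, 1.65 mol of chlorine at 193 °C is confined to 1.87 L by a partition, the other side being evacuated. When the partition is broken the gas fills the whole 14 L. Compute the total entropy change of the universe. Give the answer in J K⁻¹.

ΔS_universe = 27.6 J/K

For an ideal gas in free expansion Q = 0 and W = 0, so T is unchanged.
Entropy is a state function; using a reversible isothermal path, ΔS_gas = nR ln(V₂/V₁) = 1.65 × 8.314 × ln(14/1.87) = 27.6 J/K.
The insulated surroundings exchange no heat, so ΔS_surr = 0 and ΔS_universe = ΔS_gas.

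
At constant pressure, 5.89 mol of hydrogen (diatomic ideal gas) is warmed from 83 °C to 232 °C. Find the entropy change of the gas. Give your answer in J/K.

In kelvin: T₁ = 356.15 K, T₂ = 505.15 K. At constant pressure, ΔS = nC_p ln(T₂/T₁) with C_p = 7R/2 = 29.1 J mol⁻¹ K⁻¹.
ΔS = 5.89 × 29.1 × ln(505.15/356.15) = 59.9 J/K.

ΔS = 59.9 J/K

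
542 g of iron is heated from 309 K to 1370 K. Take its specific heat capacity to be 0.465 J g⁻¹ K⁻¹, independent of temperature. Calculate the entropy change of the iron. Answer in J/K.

ΔS = ∫dQ_rev/T = m c ln(T₂/T₁) = 542 × 0.465 × ln(1370/309) = 375 J/K.

ΔS = 375 J/K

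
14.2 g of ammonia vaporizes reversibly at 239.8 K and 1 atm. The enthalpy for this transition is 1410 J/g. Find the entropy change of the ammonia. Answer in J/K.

Heat absorbed by the substance: Q = mL = 14.2 × 1410 = 20022 J.
At constant T, ΔS = Q_rev/T = 20022 / 239.8 = 83.5 J/K.

ΔS = 83.5 J/K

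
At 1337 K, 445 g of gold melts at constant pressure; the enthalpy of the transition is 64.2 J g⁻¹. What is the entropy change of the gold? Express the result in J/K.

ΔS = 21.4 J/K

Heat absorbed by the substance: Q = mL = 445 × 64.2 = 28569 J.
At constant T, ΔS = Q_rev/T = 28569 / 1337 = 21.4 J/K.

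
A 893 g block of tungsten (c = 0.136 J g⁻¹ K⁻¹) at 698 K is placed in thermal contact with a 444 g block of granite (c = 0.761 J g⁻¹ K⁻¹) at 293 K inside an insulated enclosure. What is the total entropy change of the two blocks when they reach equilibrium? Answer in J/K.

Energy balance: T_f = (m₁c₁T₁ + m₂c₂T₂)/(m₁c₁ + m₂c₂) = 400.08 K.
ΔS₁ = m₁c₁ ln(T_f/T₁) = 121.448 × ln(400.08/698) = -67.59 J/K.
ΔS₂ = m₂c₂ ln(T_f/T₂) = 337.884 × ln(400.08/293) = 105.3 J/K.
ΔS_total = -67.59 + 105.3 = 37.7 J/K.

ΔS_total = 37.7 J/K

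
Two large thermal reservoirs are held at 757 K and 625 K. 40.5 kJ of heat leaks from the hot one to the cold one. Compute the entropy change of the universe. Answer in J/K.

ΔS_total = 11.3 J/K

ΔS_hot = −Q/T_H = −40500/757 = -53.5 J/K and ΔS_cold = +Q/T_C = 40500/625 = 64.8 J/K.
ΔS_total = -53.5 + 64.8 = 11.3 J/K, positive as the second law requires.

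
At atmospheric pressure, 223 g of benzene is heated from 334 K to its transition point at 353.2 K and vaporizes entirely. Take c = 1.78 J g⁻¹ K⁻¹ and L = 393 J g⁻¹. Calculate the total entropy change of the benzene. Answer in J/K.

Warming step: ΔS₁ = m c ln(T_tr/T_i) = 223 × 1.78 × ln(353.2/334) = 22.19 J/K.
Phase change: ΔS₂ = +mL/T_tr = 223 × 393 / 353.2 = 248.1 J/K.
ΔS_total = (22.19) + (248.1) = 270 J/K.

ΔS = 270 J/K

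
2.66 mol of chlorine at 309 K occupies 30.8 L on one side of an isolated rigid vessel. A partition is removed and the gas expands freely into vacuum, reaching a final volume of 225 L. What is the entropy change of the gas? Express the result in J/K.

No heat is exchanged and no work is done, so the ideal-gas temperature stays constant.
Entropy is a state function; using a reversible isothermal path, ΔS_gas = nR ln(V₂/V₁) = 2.66 × 8.314 × ln(225/30.8) = 44 J/K.

ΔS_gas = 44 J/K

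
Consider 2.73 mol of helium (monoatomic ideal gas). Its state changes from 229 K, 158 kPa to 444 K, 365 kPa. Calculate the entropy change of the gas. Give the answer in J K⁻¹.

ΔS = 18.6 J/K

ΔS = nC_p ln(T₂/T₁) − nR ln(P₂/P₁), with C_p = 5R/2 = 20.79 J mol⁻¹ K⁻¹ for a monoatomic ideal gas.
ΔS = 2.73 × [20.79 × ln(444/229) − 8.314 × ln(365/158)] = 18.6 J/K.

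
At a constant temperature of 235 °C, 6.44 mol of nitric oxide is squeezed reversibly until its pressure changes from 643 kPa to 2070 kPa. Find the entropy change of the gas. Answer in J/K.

ΔS_gas = -62.6 J/K

For an isothermal ideal gas ΔS_gas = nR ln(P₁/P₂) = 6.44 × 8.314 × ln(643/2070) = -62.6 J/K.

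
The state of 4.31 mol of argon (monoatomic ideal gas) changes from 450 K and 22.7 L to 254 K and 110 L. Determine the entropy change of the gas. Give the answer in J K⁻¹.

Entropy is a state function: ΔS = nC_V ln(T₂/T₁) + nR ln(V₂/V₁), with C_V = 3R/2 = 12.47 J mol⁻¹ K⁻¹ for a monoatomic ideal gas.
ΔS = 4.31 × [12.47 × ln(254/450) + 8.314 × ln(110/22.7)] = 25.8 J/K.

ΔS = 25.8 J/K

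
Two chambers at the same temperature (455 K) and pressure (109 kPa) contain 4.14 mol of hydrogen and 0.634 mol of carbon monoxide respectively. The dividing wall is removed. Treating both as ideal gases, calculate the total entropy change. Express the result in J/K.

Mole fractions: x_A = 4.14/4.77 = 0.867, x_B = 0.133.
ΔS_mix = −R(n_A ln x_A + n_B ln x_B) = −8.314 × (4.14 ln 0.867 + 0.634 ln 0.133) = 15.5 J/K.

ΔS_mix = 15.5 J/K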